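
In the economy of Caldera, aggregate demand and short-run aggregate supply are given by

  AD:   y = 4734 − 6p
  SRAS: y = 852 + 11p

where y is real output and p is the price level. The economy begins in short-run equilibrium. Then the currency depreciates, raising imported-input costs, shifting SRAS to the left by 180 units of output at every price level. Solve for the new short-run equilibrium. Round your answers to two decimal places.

p = 238.94, y = 3300.35

This is a negative supply shock: SRAS shifts left.
New SRAS: y = 672 + 11p.
Set AD = SRAS: 4734 − 6p = 672 + 11p, so 4062 = 17p and p = 238.94.
Substituting into AD, y = 3300.35.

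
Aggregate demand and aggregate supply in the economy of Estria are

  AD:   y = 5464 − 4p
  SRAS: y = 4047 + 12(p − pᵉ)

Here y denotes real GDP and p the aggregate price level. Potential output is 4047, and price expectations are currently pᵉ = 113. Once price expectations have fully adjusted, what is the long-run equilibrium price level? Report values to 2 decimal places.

Short run: with pᵉ = 113, SRAS is y = 2691 + 12p. Setting AD = SRAS gives 2773 = 16p, so p = 173.31 and y = 5464 − 4p = 4770.75.
Output 4770.75 is above potential 4047, so over time expected prices rise and SRAS shifts left until y returns to 4047.
Long run: y = 4047 on the AD curve gives 4047 = 5464 − 4p, so p = 354.25.

Long-run p = 354.25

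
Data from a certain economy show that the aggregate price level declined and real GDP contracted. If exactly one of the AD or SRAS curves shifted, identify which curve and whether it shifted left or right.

AD shifted left

P fell and Y fell. An AD shift moves P and Y in the same direction; an SRAS shift moves them in opposite directions.
Here P and Y moved in the same direction, so the AD curve shifted.
Since Y fell, AD shifted left.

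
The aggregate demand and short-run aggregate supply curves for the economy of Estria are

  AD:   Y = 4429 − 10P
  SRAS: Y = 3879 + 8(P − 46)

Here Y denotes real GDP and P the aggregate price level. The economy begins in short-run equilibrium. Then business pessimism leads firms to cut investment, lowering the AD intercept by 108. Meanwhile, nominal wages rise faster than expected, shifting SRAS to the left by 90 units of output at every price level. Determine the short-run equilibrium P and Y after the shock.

After both shocks: AD is Y = 4321 − 10P and SRAS is Y = 3421 + 8P.
Setting them equal: 900 = 18P, so P = 50.
Y = 4321 − 10·50 = 3821.

P = 50, Y = 3821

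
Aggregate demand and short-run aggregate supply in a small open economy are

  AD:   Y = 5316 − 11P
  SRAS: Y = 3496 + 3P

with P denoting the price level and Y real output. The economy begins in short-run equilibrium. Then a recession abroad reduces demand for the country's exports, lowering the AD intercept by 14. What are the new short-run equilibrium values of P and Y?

P = 129, Y = 3883

This is a negative demand shock: AD shifts left.
New AD: Y = 5302 − 11P.
Set AD = SRAS: 5302 − 11P = 3496 + 3P, so 1806 = 14P and P = 129.
Y = 5302 − 11·129 = 3883.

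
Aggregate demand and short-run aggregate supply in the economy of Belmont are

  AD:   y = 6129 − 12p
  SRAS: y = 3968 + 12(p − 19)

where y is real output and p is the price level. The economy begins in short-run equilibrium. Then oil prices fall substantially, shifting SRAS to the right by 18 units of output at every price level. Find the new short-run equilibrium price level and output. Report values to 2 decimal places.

p = 98.79, y = 4943.50

This is a positive supply shock: SRAS shifts right.
New SRAS: y = 3758 + 12p.
Set AD = SRAS: 6129 − 12p = 3758 + 12p, so 2371 = 24p and p = 98.79.
Substituting into AD, y = 4943.50.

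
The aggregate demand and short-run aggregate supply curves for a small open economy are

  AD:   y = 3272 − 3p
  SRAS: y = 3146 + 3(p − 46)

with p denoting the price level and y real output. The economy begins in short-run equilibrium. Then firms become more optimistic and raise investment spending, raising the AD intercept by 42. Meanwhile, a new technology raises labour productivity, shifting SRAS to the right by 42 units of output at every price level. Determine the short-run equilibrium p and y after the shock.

After both shocks: AD is y = 3314 − 3p and SRAS is y = 3050 + 3p.
Setting them equal: 264 = 6p, so p = 44.
y = 3314 − 3·44 = 3182.

p = 44, y = 3182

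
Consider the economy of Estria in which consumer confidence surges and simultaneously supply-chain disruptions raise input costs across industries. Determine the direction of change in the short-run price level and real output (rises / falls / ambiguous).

The first event is a positive demand shock: AD shifts right, which by itself pushes P up and Y up.
The second is an adverse supply shock: SRAS shifts left, which by itself pushes P up and Y down.
Both shocks push P up, so P rises. The two shocks push Y in opposite directions, so the effect on Y is ambiguous.

Price level: rises; output: ambiguous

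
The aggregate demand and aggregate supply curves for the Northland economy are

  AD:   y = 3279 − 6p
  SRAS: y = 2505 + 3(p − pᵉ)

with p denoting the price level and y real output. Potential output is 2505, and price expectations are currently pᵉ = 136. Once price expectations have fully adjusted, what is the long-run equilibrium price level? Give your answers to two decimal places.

Short run: with pᵉ = 136, SRAS is y = 2097 + 3p. Setting AD = SRAS gives 1182 = 9p, so p = 131.33 and y = 3279 − 6p = 2491.00.
Output 2491.00 is below potential 2505, so over time expected prices fall and SRAS shifts right until y returns to 2505.
Long run: y = 2505 on the AD curve gives 2505 = 3279 − 6p, so p = 129.00.

Long-run p = 129.00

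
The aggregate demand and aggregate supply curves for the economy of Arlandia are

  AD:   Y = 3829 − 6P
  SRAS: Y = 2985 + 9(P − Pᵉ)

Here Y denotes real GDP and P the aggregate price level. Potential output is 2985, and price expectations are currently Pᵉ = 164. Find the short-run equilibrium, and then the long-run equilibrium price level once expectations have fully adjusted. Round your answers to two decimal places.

Short run: with Pᵉ = 164, SRAS is Y = 1509 + 9P. Setting AD = SRAS gives 2320 = 15P, so P = 154.67 and Y = 3829 − 6P = 2901.00.
Output 2901.00 is below potential 2985, so over time expected prices fall and SRAS shifts right until Y returns to 2985.
Long run: Y = 2985 on the AD curve gives 2985 = 3829 − 6P, so P = 140.67.

Short run: P = 154.67, Y = 2901.00. Long run: P = 140.67.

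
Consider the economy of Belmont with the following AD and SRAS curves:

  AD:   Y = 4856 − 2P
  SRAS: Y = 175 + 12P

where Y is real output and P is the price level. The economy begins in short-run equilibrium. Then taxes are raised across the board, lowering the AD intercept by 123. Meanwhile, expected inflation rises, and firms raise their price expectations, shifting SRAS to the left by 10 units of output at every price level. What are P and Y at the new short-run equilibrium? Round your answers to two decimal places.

After both shocks: AD is Y = 4733 − 2P and SRAS is Y = 165 + 12P.
Setting them equal: 4568 = 14P, so P = 326.29.
Substituting into AD, Y = 4080.43.

P = 326.29, Y = 4080.43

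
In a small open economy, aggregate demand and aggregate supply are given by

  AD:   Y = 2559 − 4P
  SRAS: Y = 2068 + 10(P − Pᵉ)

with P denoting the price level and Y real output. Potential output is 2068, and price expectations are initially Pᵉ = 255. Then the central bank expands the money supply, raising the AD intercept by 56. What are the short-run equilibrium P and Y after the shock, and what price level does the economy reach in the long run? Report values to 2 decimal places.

Short run: P = 221.21, Y = 1730.14. Long run: P = 136.75.

AD shifts right: new AD is Y = 2615 − 4P. With Pᵉ = 255, SRAS is Y = 10P − 482.
Short run: 2615 − 4P = 10P − 482 gives 3097 = 14P, so P = 221.21 and Y = 2615 − 4P = 1730.14.
Y = 1730.14 is below potential 2068; expectations adjust and SRAS shifts right until Y = 2068.
Long run: on the new AD curve, 2068 = 2615 − 4P gives P = 136.75.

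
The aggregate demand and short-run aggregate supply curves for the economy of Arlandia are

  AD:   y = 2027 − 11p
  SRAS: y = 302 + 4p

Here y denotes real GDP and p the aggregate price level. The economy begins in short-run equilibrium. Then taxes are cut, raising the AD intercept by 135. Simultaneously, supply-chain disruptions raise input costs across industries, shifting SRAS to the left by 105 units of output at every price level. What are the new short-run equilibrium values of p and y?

p = 131, y = 721

After both shocks: AD is y = 2162 − 11p and SRAS is y = 197 + 4p.
Setting them equal: 1965 = 15p, so p = 131.
y = 2162 − 11·131 = 721.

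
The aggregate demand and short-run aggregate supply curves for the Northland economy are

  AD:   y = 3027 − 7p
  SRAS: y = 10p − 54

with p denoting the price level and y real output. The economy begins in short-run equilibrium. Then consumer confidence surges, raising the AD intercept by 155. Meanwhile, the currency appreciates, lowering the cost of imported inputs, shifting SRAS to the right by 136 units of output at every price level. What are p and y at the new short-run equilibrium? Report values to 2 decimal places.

p = 182.35, y = 1905.53

After both shocks: AD is y = 3182 − 7p and SRAS is y = 82 + 10p.
Setting them equal: 3100 = 17p, so p = 182.35.
Substituting into AD, y = 1905.53.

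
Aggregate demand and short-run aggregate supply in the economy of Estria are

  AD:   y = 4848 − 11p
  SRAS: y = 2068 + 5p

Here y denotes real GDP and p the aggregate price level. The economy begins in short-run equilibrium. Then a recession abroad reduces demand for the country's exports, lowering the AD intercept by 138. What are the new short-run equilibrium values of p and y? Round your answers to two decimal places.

p = 165.13, y = 2893.63

This is a negative demand shock: AD shifts left.
New AD: y = 4710 − 11p.
Set AD = SRAS: 4710 − 11p = 2068 + 5p, so 2642 = 16p and p = 165.13.
Substituting into AD, y = 2893.63.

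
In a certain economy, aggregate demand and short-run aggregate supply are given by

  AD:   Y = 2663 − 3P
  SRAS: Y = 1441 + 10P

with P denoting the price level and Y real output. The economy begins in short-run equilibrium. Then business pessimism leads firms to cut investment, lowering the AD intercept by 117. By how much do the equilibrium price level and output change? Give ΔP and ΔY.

This is a negative demand shock: AD shifts left.
New AD: Y = 2546 − 3P.
Set AD = SRAS: 2546 − 3P = 1441 + 10P, so 1105 = 13P and P = 85.
Y = 2546 − 3·85 = 2291.
Initially P = 94, Y = 2381, so ΔP = -9 and ΔY = -90.

ΔP = -9, ΔY = -90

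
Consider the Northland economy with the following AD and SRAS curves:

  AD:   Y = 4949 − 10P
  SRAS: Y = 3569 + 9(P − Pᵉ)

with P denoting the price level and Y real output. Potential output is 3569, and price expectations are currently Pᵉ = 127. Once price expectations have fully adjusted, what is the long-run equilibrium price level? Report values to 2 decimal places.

Long-run P = 138.00

Short run: with Pᵉ = 127, SRAS is Y = 2426 + 9P. Setting AD = SRAS gives 2523 = 19P, so P = 132.79 and Y = 4949 − 10P = 3621.11.
Output 3621.11 is above potential 3569, so over time expected prices rise and SRAS shifts left until Y returns to 3569.
Long run: Y = 3569 on the AD curve gives 3569 = 4949 − 10P, so P = 138.00.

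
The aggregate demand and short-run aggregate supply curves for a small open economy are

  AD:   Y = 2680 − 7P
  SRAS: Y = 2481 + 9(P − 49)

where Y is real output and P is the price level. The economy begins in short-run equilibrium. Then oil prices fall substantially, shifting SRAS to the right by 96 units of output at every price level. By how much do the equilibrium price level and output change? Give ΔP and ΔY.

ΔP = -6, ΔY = +42

This is a positive supply shock: SRAS shifts right.
New SRAS: Y = 2136 + 9P.
Set AD = SRAS: 2680 − 7P = 2136 + 9P, so 544 = 16P and P = 34.
Y = 2680 − 7·34 = 2442.
Initially P = 40, Y = 2400, so ΔP = -6 and ΔY = +42.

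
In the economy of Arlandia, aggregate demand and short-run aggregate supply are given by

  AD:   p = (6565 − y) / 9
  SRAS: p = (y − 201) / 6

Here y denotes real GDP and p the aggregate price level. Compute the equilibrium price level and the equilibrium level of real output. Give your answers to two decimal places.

p = 424.27, y = 2746.60

Rearrange AD to y = 6565 − 9p.
Rearrange SRAS to y = 201 + 6p.
Set AD = SRAS: 6565 − 9p = 201 + 6p, so 6364 = 15p and p = 424.27.
Substituting into AD, y = 6565 − 9p = 2746.60.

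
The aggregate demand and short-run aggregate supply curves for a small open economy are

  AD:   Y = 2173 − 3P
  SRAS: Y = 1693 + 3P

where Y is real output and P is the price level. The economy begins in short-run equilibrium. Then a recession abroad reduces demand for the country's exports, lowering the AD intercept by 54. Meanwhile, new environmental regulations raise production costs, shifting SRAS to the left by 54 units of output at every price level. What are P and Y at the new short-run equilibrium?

After both shocks: AD is Y = 2119 − 3P and SRAS is Y = 1639 + 3P.
Setting them equal: 480 = 6P, so P = 80.
Y = 2119 − 3·80 = 1879.

P = 80, Y = 1879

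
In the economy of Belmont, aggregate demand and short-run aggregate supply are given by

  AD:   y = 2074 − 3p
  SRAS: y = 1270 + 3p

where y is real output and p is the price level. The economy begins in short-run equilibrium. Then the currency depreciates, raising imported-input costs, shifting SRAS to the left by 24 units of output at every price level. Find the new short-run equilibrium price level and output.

p = 138, y = 1660

This is a negative supply shock: SRAS shifts left.
New SRAS: y = 1246 + 3p.
Set AD = SRAS: 2074 − 3p = 1246 + 3p, so 828 = 6p and p = 138.
y = 2074 − 3·138 = 1660.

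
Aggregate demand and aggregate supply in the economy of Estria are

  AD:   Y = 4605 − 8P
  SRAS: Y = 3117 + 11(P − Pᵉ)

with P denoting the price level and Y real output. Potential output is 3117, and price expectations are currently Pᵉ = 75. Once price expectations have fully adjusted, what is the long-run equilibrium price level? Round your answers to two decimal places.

Long-run P = 186.00

Short run: with Pᵉ = 75, SRAS is Y = 2292 + 11P. Setting AD = SRAS gives 2313 = 19P, so P = 121.74 and Y = 4605 − 8P = 3631.11.
Output 3631.11 is above potential 3117, so over time expected prices rise and SRAS shifts left until Y returns to 3117.
Long run: Y = 3117 on the AD curve gives 3117 = 4605 − 8P, so P = 186.00.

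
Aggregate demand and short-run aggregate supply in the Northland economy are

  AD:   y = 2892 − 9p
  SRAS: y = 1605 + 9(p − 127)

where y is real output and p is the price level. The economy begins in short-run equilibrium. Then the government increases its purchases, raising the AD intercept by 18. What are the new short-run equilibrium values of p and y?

p = 136, y = 1686

This is a positive demand shock: AD shifts right.
New AD: y = 2910 − 9p.
SRAS can be written y = 462 + 9p.
Set AD = SRAS: 2910 − 9p = 462 + 9p, so 2448 = 18p and p = 136.
y = 2910 − 9·136 = 1686.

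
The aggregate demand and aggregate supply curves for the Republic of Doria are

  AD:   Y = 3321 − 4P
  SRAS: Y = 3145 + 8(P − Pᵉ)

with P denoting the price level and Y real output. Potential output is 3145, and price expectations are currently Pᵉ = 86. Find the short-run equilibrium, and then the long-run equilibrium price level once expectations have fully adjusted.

Short run: with Pᵉ = 86, SRAS is Y = 2457 + 8P. Setting AD = SRAS gives 864 = 12P, so P = 72 and Y = 3321 − 4·72 = 3033.
Output 3033 is below potential 3145, so over time expected prices fall and SRAS shifts right until Y returns to 3145.
Long run: Y = 3145 on the AD curve gives 3145 = 3321 − 4P, so P = 44.

Short run: P = 72, Y = 3033. Long run: P = 44.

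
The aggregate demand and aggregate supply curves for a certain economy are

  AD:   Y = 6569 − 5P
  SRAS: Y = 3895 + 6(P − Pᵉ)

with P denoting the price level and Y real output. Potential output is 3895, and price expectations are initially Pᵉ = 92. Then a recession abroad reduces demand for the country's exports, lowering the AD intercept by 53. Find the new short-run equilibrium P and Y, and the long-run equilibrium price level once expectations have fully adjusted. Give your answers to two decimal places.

AD shifts left: new AD is Y = 6516 − 5P. With Pᵉ = 92, SRAS is Y = 3343 + 6P.
Short run: 6516 − 5P = 3343 + 6P gives 3173 = 11P, so P = 288.45 and Y = 6516 − 5P = 5073.73.
Y = 5073.73 is above potential 3895; expectations adjust and SRAS shifts left until Y = 3895.
Long run: on the new AD curve, 3895 = 6516 − 5P gives P = 524.20.

Short run: P = 288.45, Y = 5073.73. Long run: P = 524.20.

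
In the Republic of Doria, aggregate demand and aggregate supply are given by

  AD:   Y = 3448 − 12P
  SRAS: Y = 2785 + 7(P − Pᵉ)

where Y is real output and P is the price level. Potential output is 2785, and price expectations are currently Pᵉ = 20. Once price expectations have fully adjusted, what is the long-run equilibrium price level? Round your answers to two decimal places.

Long-run P = 55.25

Short run: with Pᵉ = 20, SRAS is Y = 2645 + 7P. Setting AD = SRAS gives 803 = 19P, so P = 42.26 and Y = 3448 − 12P = 2940.84.
Output 2940.84 is above potential 2785, so over time expected prices rise and SRAS shifts left until Y returns to 2785.
Long run: Y = 2785 on the AD curve gives 2785 = 3448 − 12P, so P = 55.25.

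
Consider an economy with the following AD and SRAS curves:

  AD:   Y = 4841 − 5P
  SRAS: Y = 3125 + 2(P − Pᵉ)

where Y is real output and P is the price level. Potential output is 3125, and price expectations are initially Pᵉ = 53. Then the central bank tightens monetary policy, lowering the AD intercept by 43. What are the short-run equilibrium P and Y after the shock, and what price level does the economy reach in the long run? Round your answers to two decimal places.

Short run: P = 254.14, Y = 3527.29. Long run: P = 334.60.

AD shifts left: new AD is Y = 4798 − 5P. With Pᵉ = 53, SRAS is Y = 3019 + 2P.
Short run: 4798 − 5P = 3019 + 2P gives 1779 = 7P, so P = 254.14 and Y = 4798 − 5P = 3527.29.
Y = 3527.29 is above potential 3125; expectations adjust and SRAS shifts left until Y = 3125.
Long run: on the new AD curve, 3125 = 4798 − 5P gives P = 334.60.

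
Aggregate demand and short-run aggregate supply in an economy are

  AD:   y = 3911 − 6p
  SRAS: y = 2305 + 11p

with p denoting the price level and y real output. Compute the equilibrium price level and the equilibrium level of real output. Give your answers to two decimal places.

p = 94.47, y = 3344.18

Set AD = SRAS: 3911 − 6p = 2305 + 11p, so 1606 = 17p and p = 94.47.
Substituting into AD, y = 3911 − 6p = 3344.18.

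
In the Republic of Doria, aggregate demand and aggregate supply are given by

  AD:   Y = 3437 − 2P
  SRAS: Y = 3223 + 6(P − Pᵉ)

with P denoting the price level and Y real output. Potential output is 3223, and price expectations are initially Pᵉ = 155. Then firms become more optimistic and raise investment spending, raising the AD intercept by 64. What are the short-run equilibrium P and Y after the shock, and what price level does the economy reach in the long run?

Short run: P = 151, Y = 3199. Long run: P = 139.

AD shifts right: new AD is Y = 3501 − 2P. With Pᵉ = 155, SRAS is Y = 2293 + 6P.
Short run: 3501 − 2P = 2293 + 6P gives 1208 = 8P, so P = 151 and Y = 3501 − 2·151 = 3199.
Y = 3199 is below potential 3223; expectations adjust and SRAS shifts right until Y = 3223.
Long run: on the new AD curve, 3223 = 3501 − 2P gives P = 139.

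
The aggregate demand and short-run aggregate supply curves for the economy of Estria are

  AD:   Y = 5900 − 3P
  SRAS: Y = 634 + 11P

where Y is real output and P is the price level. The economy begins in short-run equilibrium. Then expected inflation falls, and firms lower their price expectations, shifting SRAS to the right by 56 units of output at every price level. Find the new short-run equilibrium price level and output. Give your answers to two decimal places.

P = 372.14, Y = 4783.57

This is a positive supply shock: SRAS shifts right.
New SRAS: Y = 690 + 11P.
Set AD = SRAS: 5900 − 3P = 690 + 11P, so 5210 = 14P and P = 372.14.
Substituting into AD, Y = 4783.57.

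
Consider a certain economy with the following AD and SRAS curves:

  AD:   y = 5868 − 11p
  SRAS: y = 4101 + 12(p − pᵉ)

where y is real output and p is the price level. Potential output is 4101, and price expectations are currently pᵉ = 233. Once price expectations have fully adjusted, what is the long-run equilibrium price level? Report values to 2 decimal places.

Long-run p = 160.64

Short run: with pᵉ = 233, SRAS is y = 1305 + 12p. Setting AD = SRAS gives 4563 = 23p, so p = 198.39 and y = 5868 − 11p = 3685.70.
Output 3685.70 is below potential 4101, so over time expected prices fall and SRAS shifts right until y returns to 4101.
Long run: y = 4101 on the AD curve gives 4101 = 5868 − 11p, so p = 160.64.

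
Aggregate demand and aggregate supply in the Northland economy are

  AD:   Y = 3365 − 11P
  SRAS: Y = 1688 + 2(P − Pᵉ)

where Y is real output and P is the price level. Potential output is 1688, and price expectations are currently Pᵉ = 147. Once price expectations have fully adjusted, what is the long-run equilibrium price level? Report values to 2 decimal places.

Short run: with Pᵉ = 147, SRAS is Y = 1394 + 2P. Setting AD = SRAS gives 1971 = 13P, so P = 151.62 and Y = 3365 − 11P = 1697.23.
Output 1697.23 is above potential 1688, so over time expected prices rise and SRAS shifts left until Y returns to 1688.
Long run: Y = 1688 on the AD curve gives 1688 = 3365 − 11P, so P = 152.45.

Long-run P = 152.45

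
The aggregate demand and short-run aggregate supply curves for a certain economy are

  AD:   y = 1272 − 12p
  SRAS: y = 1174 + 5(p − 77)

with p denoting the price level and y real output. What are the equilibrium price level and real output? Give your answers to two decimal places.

p = 28.41, y = 931.06

Write SRAS as y = 1174 + 5p − 385 = 789 + 5p.
Set AD = SRAS: 1272 − 12p = 789 + 5p, so 483 = 17p and p = 28.41.
Substituting into AD, y = 1272 − 12p = 931.06.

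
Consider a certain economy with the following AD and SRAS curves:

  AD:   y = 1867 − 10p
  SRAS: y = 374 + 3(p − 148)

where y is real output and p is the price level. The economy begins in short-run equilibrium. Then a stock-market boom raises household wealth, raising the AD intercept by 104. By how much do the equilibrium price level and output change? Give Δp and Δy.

This is a positive demand shock: AD shifts right.
New AD: y = 1971 − 10p.
SRAS can be written y = 3p − 70.
Set AD = SRAS: 1971 − 10p = 3p − 70, so 2041 = 13p and p = 157.
y = 1971 − 10·157 = 401.
Initially p = 149, y = 377, so Δp = +8 and Δy = +24.

Δp = +8, Δy = +24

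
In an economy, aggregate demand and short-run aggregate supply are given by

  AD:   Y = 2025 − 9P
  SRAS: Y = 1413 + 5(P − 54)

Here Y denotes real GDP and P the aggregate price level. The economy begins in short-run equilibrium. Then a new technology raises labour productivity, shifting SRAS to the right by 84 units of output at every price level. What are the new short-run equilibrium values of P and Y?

P = 57, Y = 1512

This is a positive supply shock: SRAS shifts right.
New SRAS: Y = 1227 + 5P.
Set AD = SRAS: 2025 − 9P = 1227 + 5P, so 798 = 14P and P = 57.
Y = 2025 − 9·57 = 1512.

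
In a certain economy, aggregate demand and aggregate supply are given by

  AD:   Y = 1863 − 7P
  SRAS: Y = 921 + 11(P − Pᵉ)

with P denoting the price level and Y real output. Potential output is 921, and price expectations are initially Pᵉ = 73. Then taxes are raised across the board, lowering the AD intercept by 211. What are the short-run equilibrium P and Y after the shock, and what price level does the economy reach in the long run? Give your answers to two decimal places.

Short run: P = 85.22, Y = 1055.44. Long run: P = 104.43.

AD shifts left: new AD is Y = 1652 − 7P. With Pᵉ = 73, SRAS is Y = 118 + 11P.
Short run: 1652 − 7P = 118 + 11P gives 1534 = 18P, so P = 85.22 and Y = 1652 − 7P = 1055.44.
Y = 1055.44 is above potential 921; expectations adjust and SRAS shifts left until Y = 921.
Long run: on the new AD curve, 921 = 1652 − 7P gives P = 104.43.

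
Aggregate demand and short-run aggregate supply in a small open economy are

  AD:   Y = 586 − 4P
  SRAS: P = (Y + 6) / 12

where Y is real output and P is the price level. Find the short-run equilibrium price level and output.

Rearrange SRAS to Y = 12P − 6.
Set AD = SRAS: 586 − 4P = 12P − 6, so 592 = 16P and P = 37.
Then Y = 586 − 4·37 = 438.

P = 37, Y = 438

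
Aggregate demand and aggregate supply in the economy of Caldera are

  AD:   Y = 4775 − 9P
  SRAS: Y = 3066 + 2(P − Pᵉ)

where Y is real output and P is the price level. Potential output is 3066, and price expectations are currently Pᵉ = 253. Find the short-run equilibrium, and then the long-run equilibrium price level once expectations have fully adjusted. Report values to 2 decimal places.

Short run: P = 201.36, Y = 2962.73. Long run: P = 189.89.

Short run: with Pᵉ = 253, SRAS is Y = 2560 + 2P. Setting AD = SRAS gives 2215 = 11P, so P = 201.36 and Y = 4775 − 9P = 2962.73.
Output 2962.73 is below potential 3066, so over time expected prices fall and SRAS shifts right until Y returns to 3066.
Long run: Y = 3066 on the AD curve gives 3066 = 4775 − 9P, so P = 189.89.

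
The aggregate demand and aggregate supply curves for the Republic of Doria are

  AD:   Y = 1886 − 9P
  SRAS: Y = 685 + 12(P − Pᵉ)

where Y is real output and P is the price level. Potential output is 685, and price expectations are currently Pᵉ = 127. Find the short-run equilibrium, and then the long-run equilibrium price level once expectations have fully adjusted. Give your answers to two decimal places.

Short run: P = 129.76, Y = 718.14. Long run: P = 133.44.

Short run: with Pᵉ = 127, SRAS is Y = 12P − 839. Setting AD = SRAS gives 2725 = 21P, so P = 129.76 and Y = 1886 − 9P = 718.14.
Output 718.14 is above potential 685, so over time expected prices rise and SRAS shifts left until Y returns to 685.
Long run: Y = 685 on the AD curve gives 685 = 1886 − 9P, so P = 133.44.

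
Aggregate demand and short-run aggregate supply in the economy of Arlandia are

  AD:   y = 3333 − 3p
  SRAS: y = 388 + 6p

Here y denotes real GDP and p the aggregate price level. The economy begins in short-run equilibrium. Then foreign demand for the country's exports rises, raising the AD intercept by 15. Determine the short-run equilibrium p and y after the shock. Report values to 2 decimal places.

p = 328.89, y = 2361.33

This is a positive demand shock: AD shifts right.
New AD: y = 3348 − 3p.
Set AD = SRAS: 3348 − 3p = 388 + 6p, so 2960 = 9p and p = 328.89.
Substituting into AD, y = 2361.33.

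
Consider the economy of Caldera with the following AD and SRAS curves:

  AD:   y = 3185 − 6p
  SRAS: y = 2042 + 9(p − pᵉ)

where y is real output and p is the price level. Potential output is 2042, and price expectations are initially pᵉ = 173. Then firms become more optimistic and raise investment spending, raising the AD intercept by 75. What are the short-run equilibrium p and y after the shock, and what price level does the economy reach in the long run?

AD shifts right: new AD is y = 3260 − 6p. With pᵉ = 173, SRAS is y = 485 + 9p.
Short run: 3260 − 6p = 485 + 9p gives 2775 = 15p, so p = 185 and y = 3260 − 6·185 = 2150.
y = 2150 is above potential 2042; expectations adjust and SRAS shifts left until y = 2042.
Long run: on the new AD curve, 2042 = 3260 − 6p gives p = 203.

Short run: p = 185, y = 2150. Long run: p = 203.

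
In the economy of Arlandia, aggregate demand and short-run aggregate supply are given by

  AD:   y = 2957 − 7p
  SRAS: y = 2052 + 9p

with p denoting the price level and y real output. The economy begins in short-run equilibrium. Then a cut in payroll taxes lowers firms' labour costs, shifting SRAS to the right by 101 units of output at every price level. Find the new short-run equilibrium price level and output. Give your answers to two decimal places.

This is a positive supply shock: SRAS shifts right.
New SRAS: y = 2153 + 9p.
Set AD = SRAS: 2957 − 7p = 2153 + 9p, so 804 = 16p and p = 50.25.
Substituting into AD, y = 2605.25.

p = 50.25, y = 2605.25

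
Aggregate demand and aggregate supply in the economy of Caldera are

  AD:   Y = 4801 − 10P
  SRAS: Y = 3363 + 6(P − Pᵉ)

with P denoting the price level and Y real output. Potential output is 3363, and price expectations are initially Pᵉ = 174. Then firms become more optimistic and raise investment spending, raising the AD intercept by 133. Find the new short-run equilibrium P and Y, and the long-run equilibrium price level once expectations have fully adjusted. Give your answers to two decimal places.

AD shifts right: new AD is Y = 4934 − 10P. With Pᵉ = 174, SRAS is Y = 2319 + 6P.
Short run: 4934 − 10P = 2319 + 6P gives 2615 = 16P, so P = 163.44 and Y = 4934 − 10P = 3299.63.
Y = 3299.63 is below potential 3363; expectations adjust and SRAS shifts right until Y = 3363.
Long run: on the new AD curve, 3363 = 4934 − 10P gives P = 157.10.

Short run: P = 163.44, Y = 3299.63. Long run: P = 157.10.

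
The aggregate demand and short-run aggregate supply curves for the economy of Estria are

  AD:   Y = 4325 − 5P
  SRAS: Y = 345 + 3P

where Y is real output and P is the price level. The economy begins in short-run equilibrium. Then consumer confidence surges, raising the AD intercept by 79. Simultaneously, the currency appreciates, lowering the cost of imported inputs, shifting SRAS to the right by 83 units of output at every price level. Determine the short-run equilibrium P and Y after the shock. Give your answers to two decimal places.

P = 497.00, Y = 1919.00

After both shocks: AD is Y = 4404 − 5P and SRAS is Y = 428 + 3P.
Setting them equal: 3976 = 8P, so P = 497.00.
Substituting into AD, Y = 1919.00.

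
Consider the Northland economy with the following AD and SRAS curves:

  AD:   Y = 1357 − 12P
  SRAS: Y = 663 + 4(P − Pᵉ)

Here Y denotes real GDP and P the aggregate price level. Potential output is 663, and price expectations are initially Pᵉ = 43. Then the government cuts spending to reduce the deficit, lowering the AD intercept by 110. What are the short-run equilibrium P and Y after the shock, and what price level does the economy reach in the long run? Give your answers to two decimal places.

Short run: P = 47.25, Y = 680.00. Long run: P = 48.67.

AD shifts left: new AD is Y = 1247 − 12P. With Pᵉ = 43, SRAS is Y = 491 + 4P.
Short run: 1247 − 12P = 491 + 4P gives 756 = 16P, so P = 47.25 and Y = 1247 − 12P = 680.00.
Y = 680.00 is above potential 663; expectations adjust and SRAS shifts left until Y = 663.
Long run: on the new AD curve, 663 = 1247 − 12P gives P = 48.67.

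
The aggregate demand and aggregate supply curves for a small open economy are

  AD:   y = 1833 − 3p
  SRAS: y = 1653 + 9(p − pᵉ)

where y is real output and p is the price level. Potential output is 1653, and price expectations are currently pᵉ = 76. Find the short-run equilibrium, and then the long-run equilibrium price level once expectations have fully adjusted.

Short run: with pᵉ = 76, SRAS is y = 969 + 9p. Setting AD = SRAS gives 864 = 12p, so p = 72 and y = 1833 − 3·72 = 1617.
Output 1617 is below potential 1653, so over time expected prices fall and SRAS shifts right until y returns to 1653.
Long run: y = 1653 on the AD curve gives 1653 = 1833 − 3p, so p = 60.

Short run: p = 72, y = 1617. Long run: p = 60.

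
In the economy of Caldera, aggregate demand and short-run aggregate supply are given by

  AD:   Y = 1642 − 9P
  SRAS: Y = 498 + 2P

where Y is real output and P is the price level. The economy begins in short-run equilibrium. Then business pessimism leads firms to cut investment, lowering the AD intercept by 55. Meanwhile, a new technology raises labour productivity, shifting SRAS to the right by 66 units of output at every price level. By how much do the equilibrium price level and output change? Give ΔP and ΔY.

ΔP = -11, ΔY = +44

After both shocks: AD is Y = 1587 − 9P and SRAS is Y = 564 + 2P.
Setting them equal: 1023 = 11P, so P = 93.
Y = 1587 − 9·93 = 750.
Initially P = 104, Y = 706, so ΔP = -11 and ΔY = +44.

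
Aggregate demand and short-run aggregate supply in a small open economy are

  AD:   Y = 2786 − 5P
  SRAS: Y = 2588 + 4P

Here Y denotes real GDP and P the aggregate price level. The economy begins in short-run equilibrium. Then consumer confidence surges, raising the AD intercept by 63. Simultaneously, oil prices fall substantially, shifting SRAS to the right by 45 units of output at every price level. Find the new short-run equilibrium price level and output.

After both shocks: AD is Y = 2849 − 5P and SRAS is Y = 2633 + 4P.
Setting them equal: 216 = 9P, so P = 24.
Y = 2849 − 5·24 = 2729.

P = 24, Y = 2729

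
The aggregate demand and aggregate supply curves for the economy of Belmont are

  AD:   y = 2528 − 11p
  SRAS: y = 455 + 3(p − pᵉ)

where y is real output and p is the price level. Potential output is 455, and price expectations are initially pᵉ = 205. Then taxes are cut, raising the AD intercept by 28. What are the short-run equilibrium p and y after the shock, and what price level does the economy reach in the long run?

AD shifts right: new AD is y = 2556 − 11p. With pᵉ = 205, SRAS is y = 3p − 160.
Short run: 2556 − 11p = 3p − 160 gives 2716 = 14p, so p = 194 and y = 2556 − 11·194 = 422.
y = 422 is below potential 455; expectations adjust and SRAS shifts right until y = 455.
Long run: on the new AD curve, 455 = 2556 − 11p gives p = 191.

Short run: p = 194, y = 422. Long run: p = 191.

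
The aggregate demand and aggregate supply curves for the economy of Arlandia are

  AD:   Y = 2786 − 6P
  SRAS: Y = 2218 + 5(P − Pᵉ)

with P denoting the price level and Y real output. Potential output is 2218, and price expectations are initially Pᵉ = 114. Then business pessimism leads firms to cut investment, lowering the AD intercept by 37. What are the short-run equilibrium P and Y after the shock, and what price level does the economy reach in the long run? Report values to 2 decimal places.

AD shifts left: new AD is Y = 2749 − 6P. With Pᵉ = 114, SRAS is Y = 1648 + 5P.
Short run: 2749 − 6P = 1648 + 5P gives 1101 = 11P, so P = 100.09 and Y = 2749 − 6P = 2148.45.
Y = 2148.45 is below potential 2218; expectations adjust and SRAS shifts right until Y = 2218.
Long run: on the new AD curve, 2218 = 2749 − 6P gives P = 88.50.

Short run: P = 100.09, Y = 2148.45. Long run: P = 88.50.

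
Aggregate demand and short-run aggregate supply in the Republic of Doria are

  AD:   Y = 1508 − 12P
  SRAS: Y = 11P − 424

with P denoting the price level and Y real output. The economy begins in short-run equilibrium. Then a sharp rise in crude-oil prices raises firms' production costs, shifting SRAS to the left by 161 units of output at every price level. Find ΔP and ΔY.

ΔP = +7, ΔY = -84

This is a negative supply shock: SRAS shifts left.
New SRAS: Y = 11P − 585.
Set AD = SRAS: 1508 − 12P = 11P − 585, so 2093 = 23P and P = 91.
Y = 1508 − 12·91 = 416.
Initially P = 84, Y = 500, so ΔP = +7 and ΔY = -84.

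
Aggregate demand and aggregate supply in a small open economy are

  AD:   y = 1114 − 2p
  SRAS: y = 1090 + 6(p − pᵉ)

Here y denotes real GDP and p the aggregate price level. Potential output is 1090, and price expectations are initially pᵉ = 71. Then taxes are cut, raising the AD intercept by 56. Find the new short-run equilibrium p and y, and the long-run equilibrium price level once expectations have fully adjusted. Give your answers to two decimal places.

AD shifts right: new AD is y = 1170 − 2p. With pᵉ = 71, SRAS is y = 664 + 6p.
Short run: 1170 − 2p = 664 + 6p gives 506 = 8p, so p = 63.25 and y = 1170 − 2p = 1043.50.
y = 1043.50 is below potential 1090; expectations adjust and SRAS shifts right until y = 1090.
Long run: on the new AD curve, 1090 = 1170 − 2p gives p = 40.00.

Short run: p = 63.25, y = 1043.50. Long run: p = 40.00.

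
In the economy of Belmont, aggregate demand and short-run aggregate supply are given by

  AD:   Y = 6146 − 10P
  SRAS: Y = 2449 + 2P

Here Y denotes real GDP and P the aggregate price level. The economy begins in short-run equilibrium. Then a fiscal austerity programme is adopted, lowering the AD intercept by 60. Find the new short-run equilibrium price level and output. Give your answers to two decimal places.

This is a negative demand shock: AD shifts left.
New AD: Y = 6086 − 10P.
Set AD = SRAS: 6086 − 10P = 2449 + 2P, so 3637 = 12P and P = 303.08.
Substituting into AD, Y = 3055.17.

P = 303.08, Y = 3055.17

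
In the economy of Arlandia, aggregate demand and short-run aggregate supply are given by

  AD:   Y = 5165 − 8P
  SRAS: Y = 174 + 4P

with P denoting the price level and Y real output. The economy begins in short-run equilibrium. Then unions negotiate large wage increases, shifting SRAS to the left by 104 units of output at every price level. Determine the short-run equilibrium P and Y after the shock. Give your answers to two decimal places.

This is a negative supply shock: SRAS shifts left.
New SRAS: Y = 70 + 4P.
Set AD = SRAS: 5165 − 8P = 70 + 4P, so 5095 = 12P and P = 424.58.
Substituting into AD, Y = 1768.33.

P = 424.58, Y = 1768.33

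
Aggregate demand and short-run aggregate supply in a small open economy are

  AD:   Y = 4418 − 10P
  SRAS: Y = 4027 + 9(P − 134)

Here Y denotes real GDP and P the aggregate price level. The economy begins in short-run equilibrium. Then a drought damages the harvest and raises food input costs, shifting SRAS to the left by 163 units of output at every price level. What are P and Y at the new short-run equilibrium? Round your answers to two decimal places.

This is a negative supply shock: SRAS shifts left.
New SRAS: Y = 2658 + 9P.
Set AD = SRAS: 4418 − 10P = 2658 + 9P, so 1760 = 19P and P = 92.63.
Substituting into AD, Y = 3491.68.

P = 92.63, Y = 3491.68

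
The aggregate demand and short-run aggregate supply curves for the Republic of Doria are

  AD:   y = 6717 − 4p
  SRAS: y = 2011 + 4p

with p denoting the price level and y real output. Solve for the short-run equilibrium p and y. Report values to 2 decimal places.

p = 588.25, y = 4364.00

Set AD = SRAS: 6717 − 4p = 2011 + 4p, so 4706 = 8p and p = 588.25.
Substituting into AD, y = 6717 − 4p = 4364.00.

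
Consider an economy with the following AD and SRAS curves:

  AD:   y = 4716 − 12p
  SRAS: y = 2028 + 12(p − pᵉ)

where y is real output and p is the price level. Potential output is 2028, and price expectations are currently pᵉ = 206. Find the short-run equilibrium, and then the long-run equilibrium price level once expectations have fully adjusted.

Short run: p = 215, y = 2136. Long run: p = 224.

Short run: with pᵉ = 206, SRAS is y = 12p − 444. Setting AD = SRAS gives 5160 = 24p, so p = 215 and y = 4716 − 12·215 = 2136.
Output 2136 is above potential 2028, so over time expected prices rise and SRAS shifts left until y returns to 2028.
Long run: y = 2028 on the AD curve gives 2028 = 4716 − 12p, so p = 224.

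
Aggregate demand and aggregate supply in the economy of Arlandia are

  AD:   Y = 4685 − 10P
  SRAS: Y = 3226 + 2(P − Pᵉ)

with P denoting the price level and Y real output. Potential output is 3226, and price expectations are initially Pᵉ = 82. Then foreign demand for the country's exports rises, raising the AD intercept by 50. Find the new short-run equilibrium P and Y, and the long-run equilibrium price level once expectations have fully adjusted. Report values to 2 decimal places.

AD shifts right: new AD is Y = 4735 − 10P. With Pᵉ = 82, SRAS is Y = 3062 + 2P.
Short run: 4735 − 10P = 3062 + 2P gives 1673 = 12P, so P = 139.42 and Y = 4735 − 10P = 3340.83.
Y = 3340.83 is above potential 3226; expectations adjust and SRAS shifts left until Y = 3226.
Long run: on the new AD curve, 3226 = 4735 − 10P gives P = 150.90.

Short run: P = 139.42, Y = 3340.83. Long run: P = 150.90.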